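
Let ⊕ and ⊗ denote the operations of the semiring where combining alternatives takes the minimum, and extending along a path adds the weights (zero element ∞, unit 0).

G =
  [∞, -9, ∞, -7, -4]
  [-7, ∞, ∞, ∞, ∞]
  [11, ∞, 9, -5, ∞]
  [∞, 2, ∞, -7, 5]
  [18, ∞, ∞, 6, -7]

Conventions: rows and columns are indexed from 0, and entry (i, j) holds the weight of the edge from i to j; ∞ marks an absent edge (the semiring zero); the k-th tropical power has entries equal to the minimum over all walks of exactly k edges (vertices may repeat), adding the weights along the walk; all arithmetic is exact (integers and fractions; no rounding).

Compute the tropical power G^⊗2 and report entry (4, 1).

G^⊗2:
  [-16, -5, ∞, -14, -11]
  [∞, -16, ∞, -14, -11]
  [20, -3, 18, -12, 0]
  [-5, -5, ∞, -14, -2]
  [11, 8, ∞, -1, -14]
Key observation: the optimum is the walk 4->3->1, with weight 6 + 2 = 8.
Optimal value attained by: walk 4->3->1.
Answer: (G^⊗2)[4][1] = 8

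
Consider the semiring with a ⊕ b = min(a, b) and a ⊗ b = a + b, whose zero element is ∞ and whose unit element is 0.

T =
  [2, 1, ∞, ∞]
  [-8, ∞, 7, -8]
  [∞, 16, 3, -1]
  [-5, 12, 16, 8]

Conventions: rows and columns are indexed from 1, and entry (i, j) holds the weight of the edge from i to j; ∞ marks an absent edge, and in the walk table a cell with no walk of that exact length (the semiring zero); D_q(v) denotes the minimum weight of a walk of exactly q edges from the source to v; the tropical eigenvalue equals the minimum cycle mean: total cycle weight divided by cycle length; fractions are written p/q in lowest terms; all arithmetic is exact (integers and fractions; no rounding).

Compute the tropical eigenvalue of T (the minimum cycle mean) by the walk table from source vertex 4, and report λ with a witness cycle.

q=0: [∞, ∞, ∞, 0]
q=1: [-5, 12, 16, 8]
q=2: [-3, -4, 19, 4]
q=3: [-12, -2, 3, -12]
q=4: [-17, -11, 4, -10]
Optimal cycle mean attained by: cycle 1->2->4->1, total 1 + (-8) + (-5), length 3.
Answer: λ = -4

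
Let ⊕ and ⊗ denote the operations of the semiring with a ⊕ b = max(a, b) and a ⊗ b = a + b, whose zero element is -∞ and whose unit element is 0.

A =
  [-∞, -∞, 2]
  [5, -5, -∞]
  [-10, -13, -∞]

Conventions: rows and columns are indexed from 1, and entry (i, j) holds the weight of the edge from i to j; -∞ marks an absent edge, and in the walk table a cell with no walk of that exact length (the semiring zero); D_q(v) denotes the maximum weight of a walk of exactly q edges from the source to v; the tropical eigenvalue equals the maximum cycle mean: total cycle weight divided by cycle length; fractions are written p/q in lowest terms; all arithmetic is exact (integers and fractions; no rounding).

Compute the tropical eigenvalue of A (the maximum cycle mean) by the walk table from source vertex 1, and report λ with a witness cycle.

q=0: [0, -∞, -∞]
q=1: [-∞, -∞, 2]
q=2: [-8, -11, -∞]
q=3: [-6, -16, -6]
Optimal cycle mean attained by: cycle 1->3->2->1, total 2 + (-13) + 5, length 3.
Answer: λ = -2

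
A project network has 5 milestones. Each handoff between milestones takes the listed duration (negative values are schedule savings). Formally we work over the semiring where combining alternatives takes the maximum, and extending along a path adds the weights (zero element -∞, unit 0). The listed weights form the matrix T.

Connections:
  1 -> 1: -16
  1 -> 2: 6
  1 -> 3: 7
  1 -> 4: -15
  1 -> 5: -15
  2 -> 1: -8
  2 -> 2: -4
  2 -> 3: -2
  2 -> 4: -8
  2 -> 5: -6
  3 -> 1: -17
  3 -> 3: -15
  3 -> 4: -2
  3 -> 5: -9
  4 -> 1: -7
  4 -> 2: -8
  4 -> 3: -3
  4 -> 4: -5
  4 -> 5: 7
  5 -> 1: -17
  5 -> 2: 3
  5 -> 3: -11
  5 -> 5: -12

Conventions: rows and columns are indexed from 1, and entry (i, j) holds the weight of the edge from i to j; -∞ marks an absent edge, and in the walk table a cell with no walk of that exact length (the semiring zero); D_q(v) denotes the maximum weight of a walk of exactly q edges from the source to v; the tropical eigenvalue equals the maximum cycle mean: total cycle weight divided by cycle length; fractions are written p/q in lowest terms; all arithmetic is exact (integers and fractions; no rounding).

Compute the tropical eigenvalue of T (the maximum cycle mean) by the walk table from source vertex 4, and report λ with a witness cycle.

q=0: [-∞, -∞, -∞, 0, -∞]
q=1: [-7, -8, -3, -5, 7]
q=2: [-10, 10, 0, -5, 2]
q=3: [2, 6, 8, 2, 4]
q=4: [-2, 8, 9, 6, 9]
q=5: [0, 12, 6, 7, 13]
Optimal cycle mean attained by: cycle 2->3->4->5->2, total (-2) + (-2) + 7 + 3, length 4.
Answer: λ = 3/2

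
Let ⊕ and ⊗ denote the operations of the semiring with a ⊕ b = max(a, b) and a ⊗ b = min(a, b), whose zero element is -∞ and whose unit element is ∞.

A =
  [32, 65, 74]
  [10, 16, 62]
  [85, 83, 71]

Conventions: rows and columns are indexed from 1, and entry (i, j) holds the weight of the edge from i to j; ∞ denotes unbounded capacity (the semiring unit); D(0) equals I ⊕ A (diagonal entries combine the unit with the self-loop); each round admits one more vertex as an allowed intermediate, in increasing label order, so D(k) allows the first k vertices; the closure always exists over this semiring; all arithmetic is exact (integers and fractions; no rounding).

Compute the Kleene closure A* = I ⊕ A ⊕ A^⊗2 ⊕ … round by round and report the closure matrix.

D(0):
  [∞, 65, 74]
  [10, ∞, 62]
  [85, 83, ∞]
D(1):
  [∞, 65, 74]
  [10, ∞, 62]
  [85, 83, ∞]
D(2):
  [∞, 65, 74]
  [10, ∞, 62]
  [85, 83, ∞]
D(3):
  [∞, 74, 74]
  [62, ∞, 62]
  [85, 83, ∞]
Answer: A* = [[∞, 74, 74], [62, ∞, 62], [85, 83, ∞]]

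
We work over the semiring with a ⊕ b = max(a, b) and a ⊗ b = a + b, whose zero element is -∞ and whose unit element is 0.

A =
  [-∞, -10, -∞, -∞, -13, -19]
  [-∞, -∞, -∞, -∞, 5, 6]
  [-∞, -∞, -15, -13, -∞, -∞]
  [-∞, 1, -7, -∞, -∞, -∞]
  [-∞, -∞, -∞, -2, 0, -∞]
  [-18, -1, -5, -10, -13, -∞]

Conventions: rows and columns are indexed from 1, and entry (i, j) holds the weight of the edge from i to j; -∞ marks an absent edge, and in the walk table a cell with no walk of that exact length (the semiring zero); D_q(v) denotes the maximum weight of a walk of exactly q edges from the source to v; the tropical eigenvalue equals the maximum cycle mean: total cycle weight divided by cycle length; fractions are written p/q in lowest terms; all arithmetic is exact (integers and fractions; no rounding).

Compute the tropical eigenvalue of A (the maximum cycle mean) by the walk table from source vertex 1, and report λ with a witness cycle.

q=0: [0, -∞, -∞, -∞, -∞, -∞]
q=1: [-∞, -10, -∞, -∞, -13, -19]
q=2: [-37, -20, -24, -15, -5, -4]
q=3: [-22, -5, -9, -7, -5, -14]
q=4: [-32, -6, -14, -7, 0, 1]
q=5: [-17, 0, -4, -2, 0, 0]
q=6: [-18, -1, -5, -2, 5, 6]
Optimal cycle mean attained by: cycle 2->6->2, total 6 + (-1), length 2.
Answer: λ = 5/2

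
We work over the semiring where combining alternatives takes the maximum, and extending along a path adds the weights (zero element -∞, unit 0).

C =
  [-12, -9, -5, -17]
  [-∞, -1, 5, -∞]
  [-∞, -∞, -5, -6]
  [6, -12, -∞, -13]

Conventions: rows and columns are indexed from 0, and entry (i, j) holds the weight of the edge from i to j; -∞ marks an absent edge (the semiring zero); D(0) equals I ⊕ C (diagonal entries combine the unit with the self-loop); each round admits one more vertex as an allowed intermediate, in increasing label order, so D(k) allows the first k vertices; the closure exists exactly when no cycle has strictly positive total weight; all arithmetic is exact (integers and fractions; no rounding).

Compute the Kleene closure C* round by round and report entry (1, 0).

D(0):
  [0, -9, -5, -17]
  [-∞, 0, 5, -∞]
  [-∞, -∞, 0, -6]
  [6, -12, -∞, 0]
D(1):
  [0, -9, -5, -17]
  [-∞, 0, 5, -∞]
  [-∞, -∞, 0, -6]
  [6, -3, 1, 0]
D(2):
  [0, -9, -4, -17]
  [-∞, 0, 5, -∞]
  [-∞, -∞, 0, -6]
  [6, -3, 2, 0]
D(3):
  [0, -9, -4, -10]
  [-∞, 0, 5, -1]
  [-∞, -∞, 0, -6]
  [6, -3, 2, 0]
D(4):
  [0, -9, -4, -10]
  [5, 0, 5, -1]
  [0, -9, 0, -6]
  [6, -3, 2, 0]
Answer: C*[1][0] = 5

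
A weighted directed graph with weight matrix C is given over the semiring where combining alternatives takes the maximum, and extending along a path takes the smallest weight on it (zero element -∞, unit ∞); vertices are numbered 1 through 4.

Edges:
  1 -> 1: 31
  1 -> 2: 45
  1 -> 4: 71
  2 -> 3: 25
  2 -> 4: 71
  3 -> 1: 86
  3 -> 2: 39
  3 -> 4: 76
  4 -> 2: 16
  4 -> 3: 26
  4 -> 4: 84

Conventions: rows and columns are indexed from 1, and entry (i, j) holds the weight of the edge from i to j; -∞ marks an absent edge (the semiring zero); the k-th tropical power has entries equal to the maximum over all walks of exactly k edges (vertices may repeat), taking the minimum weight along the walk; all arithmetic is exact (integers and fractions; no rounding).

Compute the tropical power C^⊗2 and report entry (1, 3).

C^⊗2:
  [31, 31, 26, 71]
  [25, 25, 26, 71]
  [31, 45, 26, 76]
  [26, 26, 26, 84]
Key observation: the optimum is the walk 1->4->3, with weight 71 min 26 = 26.
Optimal value attained by: walk 1->4->3.
Answer: (C^⊗2)[1][3] = 26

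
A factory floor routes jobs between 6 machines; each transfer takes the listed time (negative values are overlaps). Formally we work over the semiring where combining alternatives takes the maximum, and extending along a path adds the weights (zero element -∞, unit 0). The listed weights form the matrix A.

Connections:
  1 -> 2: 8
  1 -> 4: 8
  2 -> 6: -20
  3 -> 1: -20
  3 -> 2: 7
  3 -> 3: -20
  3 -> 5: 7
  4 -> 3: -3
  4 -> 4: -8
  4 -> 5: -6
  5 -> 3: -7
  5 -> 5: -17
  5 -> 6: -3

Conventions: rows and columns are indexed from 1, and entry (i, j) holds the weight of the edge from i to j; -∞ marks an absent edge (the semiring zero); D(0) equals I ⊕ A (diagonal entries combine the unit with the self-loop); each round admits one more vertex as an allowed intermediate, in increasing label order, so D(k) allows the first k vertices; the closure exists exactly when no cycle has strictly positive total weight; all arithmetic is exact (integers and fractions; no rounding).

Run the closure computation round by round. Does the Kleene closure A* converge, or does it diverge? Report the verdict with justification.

D(0):
  [0, 8, -∞, 8, -∞, -∞]
  [-∞, 0, -∞, -∞, -∞, -20]
  [-20, 7, 0, -∞, 7, -∞]
  [-∞, -∞, -3, 0, -6, -∞]
  [-∞, -∞, -7, -∞, 0, -3]
  [-∞, -∞, -∞, -∞, -∞, 0]
D(1):
  [0, 8, -∞, 8, -∞, -∞]
  [-∞, 0, -∞, -∞, -∞, -20]
  [-20, 7, 0, -12, 7, -∞]
  [-∞, -∞, -3, 0, -6, -∞]
  [-∞, -∞, -7, -∞, 0, -3]
  [-∞, -∞, -∞, -∞, -∞, 0]
D(2):
  [0, 8, -∞, 8, -∞, -12]
  [-∞, 0, -∞, -∞, -∞, -20]
  [-20, 7, 0, -12, 7, -13]
  [-∞, -∞, -3, 0, -6, -∞]
  [-∞, -∞, -7, -∞, 0, -3]
  [-∞, -∞, -∞, -∞, -∞, 0]
D(3):
  [0, 8, -∞, 8, -∞, -12]
  [-∞, 0, -∞, -∞, -∞, -20]
  [-20, 7, 0, -12, 7, -13]
  [-23, 4, -3, 0, 4, -16]
  [-27, 0, -7, -19, 0, -3]
  [-∞, -∞, -∞, -∞, -∞, 0]
D(4):
  [0, 12, 5, 8, 12, -8]
  [-∞, 0, -∞, -∞, -∞, -20]
  [-20, 7, 0, -12, 7, -13]
  [-23, 4, -3, 0, 4, -16]
  [-27, 0, -7, -19, 0, -3]
  [-∞, -∞, -∞, -∞, -∞, 0]
D(5):
  [0, 12, 5, 8, 12, 9]
  [-∞, 0, -∞, -∞, -∞, -20]
  [-20, 7, 0, -12, 7, 4]
  [-23, 4, -3, 0, 4, 1]
  [-27, 0, -7, -19, 0, -3]
  [-∞, -∞, -∞, -∞, -∞, 0]
D(6):
  [0, 12, 5, 8, 12, 9]
  [-∞, 0, -∞, -∞, -∞, -20]
  [-20, 7, 0, -12, 7, 4]
  [-23, 4, -3, 0, 4, 1]
  [-27, 0, -7, -19, 0, -3]
  [-∞, -∞, -∞, -∞, -∞, 0]
Key observation: every diagonal entry stays at the unit through all rounds, so no improving cycle exists.
Answer: CONVERGES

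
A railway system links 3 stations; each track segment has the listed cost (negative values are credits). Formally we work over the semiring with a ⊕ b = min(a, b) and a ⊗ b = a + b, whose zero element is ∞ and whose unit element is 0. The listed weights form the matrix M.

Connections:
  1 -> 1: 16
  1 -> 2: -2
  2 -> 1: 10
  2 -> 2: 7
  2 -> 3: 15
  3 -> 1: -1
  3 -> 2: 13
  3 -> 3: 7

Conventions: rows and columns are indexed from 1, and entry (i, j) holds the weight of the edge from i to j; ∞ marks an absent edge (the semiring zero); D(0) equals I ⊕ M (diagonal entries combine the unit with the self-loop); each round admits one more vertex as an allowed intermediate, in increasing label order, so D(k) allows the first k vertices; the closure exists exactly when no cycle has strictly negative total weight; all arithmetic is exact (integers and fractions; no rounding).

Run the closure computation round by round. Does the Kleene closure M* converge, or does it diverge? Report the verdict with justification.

D(0):
  [0, -2, ∞]
  [10, 0, 15]
  [-1, 13, 0]
D(1):
  [0, -2, ∞]
  [10, 0, 15]
  [-1, -3, 0]
D(2):
  [0, -2, 13]
  [10, 0, 15]
  [-1, -3, 0]
D(3):
  [0, -2, 13]
  [10, 0, 15]
  [-1, -3, 0]
Key observation: every diagonal entry stays at the unit through all rounds, so no improving cycle exists.
Answer: CONVERGES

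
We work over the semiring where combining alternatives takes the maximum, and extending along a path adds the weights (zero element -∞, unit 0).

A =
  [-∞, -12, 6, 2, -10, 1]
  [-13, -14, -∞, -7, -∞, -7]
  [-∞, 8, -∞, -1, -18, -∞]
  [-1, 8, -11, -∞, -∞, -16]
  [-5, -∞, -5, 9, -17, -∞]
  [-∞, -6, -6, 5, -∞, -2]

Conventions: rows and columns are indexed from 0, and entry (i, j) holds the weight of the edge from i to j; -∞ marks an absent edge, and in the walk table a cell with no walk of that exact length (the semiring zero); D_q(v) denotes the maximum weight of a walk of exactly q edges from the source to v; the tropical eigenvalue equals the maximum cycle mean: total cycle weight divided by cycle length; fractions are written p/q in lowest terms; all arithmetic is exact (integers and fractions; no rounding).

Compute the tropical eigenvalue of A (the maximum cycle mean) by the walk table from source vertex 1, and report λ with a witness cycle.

q=0: [-∞, 0, -∞, -∞, -∞, -∞]
q=1: [-13, -14, -∞, -7, -∞, -7]
q=2: [-8, 1, -7, -2, -23, -9]
q=3: [-3, 6, -2, -4, -18, -6]
q=4: [-5, 6, 3, -1, -13, -1]
q=5: [-2, 11, 1, 4, -15, -1]
q=6: [3, 12, 4, 4, -12, 4]
Optimal cycle mean attained by: cycle 0->2->1->5->3->0, total 6 + 8 + (-7) + 5 + (-1), length 5.
Answer: λ = 11/5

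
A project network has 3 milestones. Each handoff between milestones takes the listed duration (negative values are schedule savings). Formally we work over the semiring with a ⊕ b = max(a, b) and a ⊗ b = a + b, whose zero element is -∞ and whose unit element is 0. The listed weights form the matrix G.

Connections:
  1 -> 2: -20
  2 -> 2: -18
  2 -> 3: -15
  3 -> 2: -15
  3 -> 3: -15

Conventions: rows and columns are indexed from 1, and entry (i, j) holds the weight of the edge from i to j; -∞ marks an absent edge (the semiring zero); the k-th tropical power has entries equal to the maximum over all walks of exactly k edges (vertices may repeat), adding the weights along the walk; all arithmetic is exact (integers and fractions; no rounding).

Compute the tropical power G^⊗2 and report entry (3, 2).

G^⊗2:
  [-∞, -38, -35]
  [-∞, -30, -30]
  [-∞, -30, -30]
Key observation: the optimum is the walk 3->3->2, with weight (-15) + (-15) = -30.
Optimal value attained by: walk 3->3->2.
Answer: (G^⊗2)[3][2] = -30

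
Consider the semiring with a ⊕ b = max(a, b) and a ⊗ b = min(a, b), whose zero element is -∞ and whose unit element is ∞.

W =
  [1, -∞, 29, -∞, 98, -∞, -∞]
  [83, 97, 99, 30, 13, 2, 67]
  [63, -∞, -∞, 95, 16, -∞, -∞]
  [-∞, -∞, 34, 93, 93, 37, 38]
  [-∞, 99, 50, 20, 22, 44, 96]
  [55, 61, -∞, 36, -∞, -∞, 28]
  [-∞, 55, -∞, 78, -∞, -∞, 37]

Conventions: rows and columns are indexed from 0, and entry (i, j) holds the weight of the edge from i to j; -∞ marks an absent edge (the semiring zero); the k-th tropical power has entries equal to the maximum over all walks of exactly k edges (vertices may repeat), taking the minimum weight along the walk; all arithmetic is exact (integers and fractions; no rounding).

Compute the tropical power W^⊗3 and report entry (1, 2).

W^⊗2:
  [29, 98, 50, 29, 22, 44, 96]
  [83, 97, 97, 95, 83, 30, 67]
  [1, 16, 34, 93, 93, 37, 38]
  [37, 93, 50, 93, 93, 44, 93]
  [83, 97, 99, 78, 22, 22, 67]
  [61, 61, 61, 36, 55, 36, 61]
  [55, 55, 55, 78, 78, 37, 55]
W^⊗3:
  [83, 97, 98, 78, 29, 29, 67]
  [83, 97, 97, 95, 93, 44, 83]
  [37, 93, 50, 93, 93, 44, 93]
  [83, 93, 93, 93, 93, 44, 93]
  [83, 97, 97, 95, 83, 37, 67]
  [61, 61, 61, 61, 61, 44, 61]
  [55, 78, 55, 78, 78, 44, 78]
Key observation: the optimum is the walk 1->1->1->2, with weight 97 min 97 min 99 = 97.
Optimal value attained by: walk 1->1->1->2.
Answer: (W^⊗3)[1][2] = 97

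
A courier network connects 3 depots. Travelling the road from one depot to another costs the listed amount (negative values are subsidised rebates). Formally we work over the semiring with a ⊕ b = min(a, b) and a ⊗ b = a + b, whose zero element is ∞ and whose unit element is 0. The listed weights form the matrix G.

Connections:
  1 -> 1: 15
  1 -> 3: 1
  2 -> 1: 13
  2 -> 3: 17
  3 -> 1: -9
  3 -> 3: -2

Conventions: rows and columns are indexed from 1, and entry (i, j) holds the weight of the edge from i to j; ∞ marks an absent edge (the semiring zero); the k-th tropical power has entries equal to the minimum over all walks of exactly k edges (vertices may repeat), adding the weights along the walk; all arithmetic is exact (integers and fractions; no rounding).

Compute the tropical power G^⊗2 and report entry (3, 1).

G^⊗2:
  [-8, ∞, -1]
  [8, ∞, 14]
  [-11, ∞, -8]
Key observation: the optimum is the walk 3->3->1, with weight (-2) + (-9) = -11.
Optimal value attained by: walk 3->3->1.
Answer: (G^⊗2)[3][1] = -11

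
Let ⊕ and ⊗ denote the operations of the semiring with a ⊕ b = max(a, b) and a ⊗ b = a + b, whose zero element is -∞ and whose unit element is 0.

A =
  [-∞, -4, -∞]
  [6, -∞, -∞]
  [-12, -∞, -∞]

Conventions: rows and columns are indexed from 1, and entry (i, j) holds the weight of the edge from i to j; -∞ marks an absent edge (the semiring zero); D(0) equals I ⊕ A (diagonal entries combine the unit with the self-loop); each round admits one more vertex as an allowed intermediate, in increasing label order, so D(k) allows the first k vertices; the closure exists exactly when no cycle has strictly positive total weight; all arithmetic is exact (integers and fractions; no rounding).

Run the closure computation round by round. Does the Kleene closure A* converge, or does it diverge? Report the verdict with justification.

D(0):
  [0, -4, -∞]
  [6, 0, -∞]
  [-12, -∞, 0]
Detection: at round 1, diagonal entry (2, 2) turns strictly positive.
Key observation: the cycle 2->1->2 has total weight 6 + (-4), which is strictly positive.
Answer: DIVERGES — positive cycle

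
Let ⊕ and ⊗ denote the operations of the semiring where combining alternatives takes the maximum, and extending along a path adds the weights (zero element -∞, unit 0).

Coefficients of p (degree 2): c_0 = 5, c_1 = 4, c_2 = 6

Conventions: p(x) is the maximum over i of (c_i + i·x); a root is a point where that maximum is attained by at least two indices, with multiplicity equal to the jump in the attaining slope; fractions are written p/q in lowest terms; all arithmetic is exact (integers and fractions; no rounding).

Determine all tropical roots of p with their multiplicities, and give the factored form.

hull edge (i=0, c=5) to (i=2, c=6): slope 1/2, span 2
Factored form: p(x) = 6 ⊗ (x ⊕ (-1/2)) ⊗ (x ⊕ (-1/2))
Answer: roots = -1/2 (mult 2)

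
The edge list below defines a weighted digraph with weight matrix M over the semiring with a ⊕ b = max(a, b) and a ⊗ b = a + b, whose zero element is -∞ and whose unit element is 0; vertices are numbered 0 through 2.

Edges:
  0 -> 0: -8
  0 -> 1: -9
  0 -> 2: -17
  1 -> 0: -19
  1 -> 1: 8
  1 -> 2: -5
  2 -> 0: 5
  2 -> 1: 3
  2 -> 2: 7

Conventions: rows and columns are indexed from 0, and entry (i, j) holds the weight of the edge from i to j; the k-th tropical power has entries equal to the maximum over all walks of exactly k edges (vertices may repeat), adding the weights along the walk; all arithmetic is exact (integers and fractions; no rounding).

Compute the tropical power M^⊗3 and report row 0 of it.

M^⊗2:
  [-12, -1, -10]
  [0, 16, 3]
  [12, 11, 14]
M^⊗3:
  [-5, 7, -3]
  [8, 24, 11]
  [19, 19, 21]
Answer: row 0 of M^⊗3 = [-5, 7, -3]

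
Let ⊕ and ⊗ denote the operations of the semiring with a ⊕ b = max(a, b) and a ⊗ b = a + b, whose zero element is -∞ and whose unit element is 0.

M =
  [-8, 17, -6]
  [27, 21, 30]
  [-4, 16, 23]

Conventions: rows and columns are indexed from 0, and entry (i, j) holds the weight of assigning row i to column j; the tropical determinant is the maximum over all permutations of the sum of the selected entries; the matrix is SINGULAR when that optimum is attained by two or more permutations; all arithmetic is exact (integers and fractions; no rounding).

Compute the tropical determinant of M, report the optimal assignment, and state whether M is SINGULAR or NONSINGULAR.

σ = (0, 1, 2): (-8) + 21 + 23 = 36
σ = (0, 2, 1): (-8) + 30 + 16 = 38
σ = (1, 0, 2): 17 + 27 + 23 = 67
σ = (1, 2, 0): 17 + 30 + (-4) = 43
σ = (2, 0, 1): (-6) + 27 + 16 = 37
σ = (2, 1, 0): (-6) + 21 + (-4) = 11
Optimal value attained by: σ = (1, 0, 2).
Answer: det⊕(M) = 67; verdict: NONSINGULAR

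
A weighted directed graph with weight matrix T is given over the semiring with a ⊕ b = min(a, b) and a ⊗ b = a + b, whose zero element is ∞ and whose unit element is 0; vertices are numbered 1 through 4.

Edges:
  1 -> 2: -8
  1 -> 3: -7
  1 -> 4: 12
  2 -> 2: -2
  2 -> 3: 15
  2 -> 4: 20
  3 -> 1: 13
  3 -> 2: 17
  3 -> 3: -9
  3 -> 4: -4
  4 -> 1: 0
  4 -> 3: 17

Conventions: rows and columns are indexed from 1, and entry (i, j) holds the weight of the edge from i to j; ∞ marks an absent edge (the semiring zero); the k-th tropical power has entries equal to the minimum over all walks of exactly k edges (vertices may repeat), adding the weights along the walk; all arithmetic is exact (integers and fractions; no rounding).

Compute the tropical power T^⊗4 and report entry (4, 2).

T^⊗2:
  [6, -10, -16, -11]
  [20, -4, 6, 11]
  [-4, 5, -18, -13]
  [30, -8, -7, 12]
T^⊗3:
  [-11, -12, -25, -20]
  [11, -6, -3, 2]
  [-13, -12, -27, -22]
  [6, -10, -16, -11]
T^⊗4:
  [-20, -19, -34, -29]
  [2, -8, -12, -7]
  [-22, -21, -36, -31]
  [-11, -12, -25, -20]
Key observation: the optimum is the walk 4->1->2->2->2, with weight 0 + (-8) + (-2) + (-2) = -12.
Optimal value attained by: walk 4->1->2->2->2.
Answer: (T^⊗4)[4][2] = -12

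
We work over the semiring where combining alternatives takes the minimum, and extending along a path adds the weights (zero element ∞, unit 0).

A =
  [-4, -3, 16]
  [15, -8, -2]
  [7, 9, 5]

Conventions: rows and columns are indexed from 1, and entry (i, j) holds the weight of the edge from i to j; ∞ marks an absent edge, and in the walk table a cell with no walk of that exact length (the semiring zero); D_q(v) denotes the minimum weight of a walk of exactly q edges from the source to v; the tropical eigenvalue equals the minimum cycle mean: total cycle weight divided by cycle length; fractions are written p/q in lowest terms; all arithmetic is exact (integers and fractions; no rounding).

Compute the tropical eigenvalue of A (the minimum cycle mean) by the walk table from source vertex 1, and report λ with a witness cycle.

q=0: [0, ∞, ∞]
q=1: [-4, -3, 16]
q=2: [-8, -11, -5]
q=3: [-12, -19, -13]
Optimal cycle mean attained by: cycle 2->2, total (-8), length 1.
Answer: λ = -8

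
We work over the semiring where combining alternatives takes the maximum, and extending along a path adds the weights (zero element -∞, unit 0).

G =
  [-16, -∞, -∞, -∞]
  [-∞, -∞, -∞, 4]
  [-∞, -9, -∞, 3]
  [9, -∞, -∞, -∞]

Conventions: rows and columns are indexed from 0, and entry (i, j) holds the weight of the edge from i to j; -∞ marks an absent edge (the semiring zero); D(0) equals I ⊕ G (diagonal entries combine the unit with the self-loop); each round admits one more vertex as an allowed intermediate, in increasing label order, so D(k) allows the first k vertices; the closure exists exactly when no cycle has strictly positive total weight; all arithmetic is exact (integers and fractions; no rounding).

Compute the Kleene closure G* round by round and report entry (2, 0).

D(0):
  [0, -∞, -∞, -∞]
  [-∞, 0, -∞, 4]
  [-∞, -9, 0, 3]
  [9, -∞, -∞, 0]
D(1):
  [0, -∞, -∞, -∞]
  [-∞, 0, -∞, 4]
  [-∞, -9, 0, 3]
  [9, -∞, -∞, 0]
D(2):
  [0, -∞, -∞, -∞]
  [-∞, 0, -∞, 4]
  [-∞, -9, 0, 3]
  [9, -∞, -∞, 0]
D(3):
  [0, -∞, -∞, -∞]
  [-∞, 0, -∞, 4]
  [-∞, -9, 0, 3]
  [9, -∞, -∞, 0]
D(4):
  [0, -∞, -∞, -∞]
  [13, 0, -∞, 4]
  [12, -9, 0, 3]
  [9, -∞, -∞, 0]
Answer: G*[2][0] = 12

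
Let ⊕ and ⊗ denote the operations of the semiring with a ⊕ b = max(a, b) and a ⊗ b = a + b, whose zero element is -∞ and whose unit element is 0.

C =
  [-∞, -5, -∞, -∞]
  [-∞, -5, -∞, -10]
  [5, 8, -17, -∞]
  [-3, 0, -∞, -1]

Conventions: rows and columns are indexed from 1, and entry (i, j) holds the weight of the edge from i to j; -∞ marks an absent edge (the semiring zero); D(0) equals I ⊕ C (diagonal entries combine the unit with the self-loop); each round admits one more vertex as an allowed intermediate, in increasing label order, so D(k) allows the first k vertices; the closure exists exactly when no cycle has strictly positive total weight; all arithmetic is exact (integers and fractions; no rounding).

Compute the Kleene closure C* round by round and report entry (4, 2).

D(0):
  [0, -5, -∞, -∞]
  [-∞, 0, -∞, -10]
  [5, 8, 0, -∞]
  [-3, 0, -∞, 0]
D(1):
  [0, -5, -∞, -∞]
  [-∞, 0, -∞, -10]
  [5, 8, 0, -∞]
  [-3, 0, -∞, 0]
D(2):
  [0, -5, -∞, -15]
  [-∞, 0, -∞, -10]
  [5, 8, 0, -2]
  [-3, 0, -∞, 0]
D(3):
  [0, -5, -∞, -15]
  [-∞, 0, -∞, -10]
  [5, 8, 0, -2]
  [-3, 0, -∞, 0]
D(4):
  [0, -5, -∞, -15]
  [-13, 0, -∞, -10]
  [5, 8, 0, -2]
  [-3, 0, -∞, 0]
Answer: C*[4][2] = 0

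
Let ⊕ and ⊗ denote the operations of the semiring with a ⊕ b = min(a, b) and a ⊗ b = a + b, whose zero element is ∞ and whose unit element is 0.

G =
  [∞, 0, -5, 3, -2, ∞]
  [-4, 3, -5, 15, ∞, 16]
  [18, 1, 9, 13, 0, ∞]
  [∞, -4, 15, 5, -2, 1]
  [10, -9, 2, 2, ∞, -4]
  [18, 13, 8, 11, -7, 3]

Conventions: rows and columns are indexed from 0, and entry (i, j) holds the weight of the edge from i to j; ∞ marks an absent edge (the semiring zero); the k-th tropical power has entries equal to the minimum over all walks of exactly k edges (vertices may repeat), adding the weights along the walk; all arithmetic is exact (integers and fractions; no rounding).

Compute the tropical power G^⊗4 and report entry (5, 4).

G^⊗2:
  [-4, -11, -5, 0, -5, -6]
  [-1, -4, -9, -1, -6, 16]
  [-3, -9, -4, 2, 9, -4]
  [-8, -11, -9, 0, -6, -6]
  [-13, -6, -14, 6, -11, -1]
  [3, -16, -5, -5, -4, -11]
G^⊗3:
  [-15, -14, -16, -3, -13, -9]
  [-8, -15, -9, -4, -9, -10]
  [-13, -6, -14, 0, -11, -1]
  [-15, -15, -16, -5, -13, -10]
  [-10, -20, -18, -10, -15, -15]
  [-20, -13, -21, -2, -18, -8]
G^⊗4:
  [-18, -22, -20, -12, -17, -17]
  [-19, -18, -20, -7, -17, -13]
  [-10, -20, -18, -10, -15, -15]
  [-19, -22, -20, -12, -17, -17]
  [-24, -24, -25, -13, -22, -19]
  [-17, -27, -25, -17, -22, -22]
Key observation: the optimum is the walk 5->4->1->0->4, with weight (-7) + (-9) + (-4) + (-2) = -22.
Optimal value attained by: walk 5->4->1->0->4.
Answer: (G^⊗4)[5][4] = -22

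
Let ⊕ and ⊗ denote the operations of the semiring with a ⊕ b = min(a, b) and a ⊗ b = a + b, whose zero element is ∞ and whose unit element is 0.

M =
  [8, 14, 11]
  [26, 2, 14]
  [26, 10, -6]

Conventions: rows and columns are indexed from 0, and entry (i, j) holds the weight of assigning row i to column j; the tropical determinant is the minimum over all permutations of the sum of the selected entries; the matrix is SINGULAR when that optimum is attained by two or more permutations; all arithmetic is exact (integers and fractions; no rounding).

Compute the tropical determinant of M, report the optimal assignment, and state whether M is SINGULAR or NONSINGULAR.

σ = (0, 1, 2): 8 + 2 + (-6) = 4
σ = (0, 2, 1): 8 + 14 + 10 = 32
σ = (1, 0, 2): 14 + 26 + (-6) = 34
σ = (1, 2, 0): 14 + 14 + 26 = 54
σ = (2, 0, 1): 11 + 26 + 10 = 47
σ = (2, 1, 0): 11 + 2 + 26 = 39
Optimal value attained by: σ = (0, 1, 2).
Answer: det⊕(M) = 4; verdict: NONSINGULAR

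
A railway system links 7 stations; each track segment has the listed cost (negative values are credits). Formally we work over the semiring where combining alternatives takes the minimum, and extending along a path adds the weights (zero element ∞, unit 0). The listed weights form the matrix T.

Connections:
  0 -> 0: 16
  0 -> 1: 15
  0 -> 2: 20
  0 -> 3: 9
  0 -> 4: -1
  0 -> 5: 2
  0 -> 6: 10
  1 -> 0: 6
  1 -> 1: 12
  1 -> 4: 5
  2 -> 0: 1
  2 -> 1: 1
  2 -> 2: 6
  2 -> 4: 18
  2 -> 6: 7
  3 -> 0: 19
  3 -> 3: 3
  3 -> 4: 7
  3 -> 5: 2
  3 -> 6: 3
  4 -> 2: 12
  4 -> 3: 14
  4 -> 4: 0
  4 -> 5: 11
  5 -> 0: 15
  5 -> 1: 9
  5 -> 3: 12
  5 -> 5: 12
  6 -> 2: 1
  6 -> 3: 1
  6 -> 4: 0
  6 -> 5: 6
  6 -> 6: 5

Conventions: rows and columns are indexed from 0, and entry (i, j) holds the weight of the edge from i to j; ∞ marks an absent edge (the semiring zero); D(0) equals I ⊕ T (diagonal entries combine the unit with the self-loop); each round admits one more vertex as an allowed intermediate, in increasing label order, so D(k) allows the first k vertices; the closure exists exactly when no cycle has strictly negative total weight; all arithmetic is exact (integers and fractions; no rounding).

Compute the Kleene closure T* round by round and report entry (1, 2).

D(0):
  [0, 15, 20, 9, -1, 2, 10]
  [6, 0, ∞, ∞, 5, ∞, ∞]
  [1, 1, 0, ∞, 18, ∞, 7]
  [19, ∞, ∞, 0, 7, 2, 3]
  [∞, ∞, 12, 14, 0, 11, ∞]
  [15, 9, ∞, 12, ∞, 0, ∞]
  [∞, ∞, 1, 1, 0, 6, 0]
D(1):
  [0, 15, 20, 9, -1, 2, 10]
  [6, 0, 26, 15, 5, 8, 16]
  [1, 1, 0, 10, 0, 3, 7]
  [19, 34, 39, 0, 7, 2, 3]
  [∞, ∞, 12, 14, 0, 11, ∞]
  [15, 9, 35, 12, 14, 0, 25]
  [∞, ∞, 1, 1, 0, 6, 0]
D(2):
  [0, 15, 20, 9, -1, 2, 10]
  [6, 0, 26, 15, 5, 8, 16]
  [1, 1, 0, 10, 0, 3, 7]
  [19, 34, 39, 0, 7, 2, 3]
  [∞, ∞, 12, 14, 0, 11, ∞]
  [15, 9, 35, 12, 14, 0, 25]
  [∞, ∞, 1, 1, 0, 6, 0]
D(3):
  [0, 15, 20, 9, -1, 2, 10]
  [6, 0, 26, 15, 5, 8, 16]
  [1, 1, 0, 10, 0, 3, 7]
  [19, 34, 39, 0, 7, 2, 3]
  [13, 13, 12, 14, 0, 11, 19]
  [15, 9, 35, 12, 14, 0, 25]
  [2, 2, 1, 1, 0, 4, 0]
D(4):
  [0, 15, 20, 9, -1, 2, 10]
  [6, 0, 26, 15, 5, 8, 16]
  [1, 1, 0, 10, 0, 3, 7]
  [19, 34, 39, 0, 7, 2, 3]
  [13, 13, 12, 14, 0, 11, 17]
  [15, 9, 35, 12, 14, 0, 15]
  [2, 2, 1, 1, 0, 3, 0]
D(5):
  [0, 12, 11, 9, -1, 2, 10]
  [6, 0, 17, 15, 5, 8, 16]
  [1, 1, 0, 10, 0, 3, 7]
  [19, 20, 19, 0, 7, 2, 3]
  [13, 13, 12, 14, 0, 11, 17]
  [15, 9, 26, 12, 14, 0, 15]
  [2, 2, 1, 1, 0, 3, 0]
D(6):
  [0, 11, 11, 9, -1, 2, 10]
  [6, 0, 17, 15, 5, 8, 16]
  [1, 1, 0, 10, 0, 3, 7]
  [17, 11, 19, 0, 7, 2, 3]
  [13, 13, 12, 14, 0, 11, 17]
  [15, 9, 26, 12, 14, 0, 15]
  [2, 2, 1, 1, 0, 3, 0]
D(7):
  [0, 11, 11, 9, -1, 2, 10]
  [6, 0, 17, 15, 5, 8, 16]
  [1, 1, 0, 8, 0, 3, 7]
  [5, 5, 4, 0, 3, 2, 3]
  [13, 13, 12, 14, 0, 11, 17]
  [15, 9, 16, 12, 14, 0, 15]
  [2, 2, 1, 1, 0, 3, 0]
Answer: T*[1][2] = 17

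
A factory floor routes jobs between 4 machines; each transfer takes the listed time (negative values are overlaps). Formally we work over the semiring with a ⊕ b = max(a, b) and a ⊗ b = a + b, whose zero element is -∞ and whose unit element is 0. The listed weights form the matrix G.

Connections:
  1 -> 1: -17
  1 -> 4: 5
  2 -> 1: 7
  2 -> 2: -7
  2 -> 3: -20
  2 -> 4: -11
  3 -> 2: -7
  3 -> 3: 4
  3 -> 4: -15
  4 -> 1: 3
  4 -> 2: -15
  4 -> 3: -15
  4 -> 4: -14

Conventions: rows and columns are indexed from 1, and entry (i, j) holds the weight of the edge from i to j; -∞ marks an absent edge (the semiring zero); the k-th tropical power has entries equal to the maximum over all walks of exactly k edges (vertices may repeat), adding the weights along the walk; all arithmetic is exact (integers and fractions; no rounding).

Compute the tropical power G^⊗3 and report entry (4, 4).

G^⊗2:
  [8, -10, -10, -9]
  [0, -14, -16, 12]
  [0, -3, 8, -11]
  [-8, -22, -11, 8]
G^⊗3:
  [-3, -17, -6, 13]
  [15, -3, -3, 5]
  [4, 1, 12, 5]
  [11, -7, -7, -3]
Key observation: the optimum is the walk 4->2->1->4, with weight (-15) + 7 + 5 = -3.
Optimal value attained by: walk 4->2->1->4.
Answer: (G^⊗3)[4][4] = -3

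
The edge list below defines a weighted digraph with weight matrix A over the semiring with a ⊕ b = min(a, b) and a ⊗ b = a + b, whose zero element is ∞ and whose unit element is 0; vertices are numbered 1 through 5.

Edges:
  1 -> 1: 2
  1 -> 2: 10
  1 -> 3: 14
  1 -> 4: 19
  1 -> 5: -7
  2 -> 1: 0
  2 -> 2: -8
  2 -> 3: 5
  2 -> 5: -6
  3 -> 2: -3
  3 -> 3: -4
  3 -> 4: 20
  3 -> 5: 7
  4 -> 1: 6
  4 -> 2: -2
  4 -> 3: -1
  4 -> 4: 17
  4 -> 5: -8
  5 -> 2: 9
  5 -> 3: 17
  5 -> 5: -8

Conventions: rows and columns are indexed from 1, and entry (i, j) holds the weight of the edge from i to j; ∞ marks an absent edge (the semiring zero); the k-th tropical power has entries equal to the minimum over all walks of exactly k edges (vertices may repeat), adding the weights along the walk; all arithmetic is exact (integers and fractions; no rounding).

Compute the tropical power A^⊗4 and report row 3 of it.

A^⊗2:
  [4, 2, 10, 21, -15]
  [-8, -16, -3, 19, -14]
  [-3, -11, -8, 16, -9]
  [-2, -10, -5, 19, -16]
  [9, 1, 9, 37, -16]
A^⊗3:
  [2, -6, 2, 23, -23]
  [-16, -24, -11, 11, -22]
  [-11, -19, -12, 12, -17]
  [-10, -18, -9, 15, -24]
  [1, -7, 1, 28, -24]
A^⊗4:
  [-6, -14, -6, 21, -31]
  [-24, -32, -19, 3, -30]
  [-19, -27, -16, 8, -25]
  [-18, -26, -13, 9, -32]
  [-7, -15, -7, 20, -32]
Answer: row 3 of A^⊗4 = [-19, -27, -16, 8, -25]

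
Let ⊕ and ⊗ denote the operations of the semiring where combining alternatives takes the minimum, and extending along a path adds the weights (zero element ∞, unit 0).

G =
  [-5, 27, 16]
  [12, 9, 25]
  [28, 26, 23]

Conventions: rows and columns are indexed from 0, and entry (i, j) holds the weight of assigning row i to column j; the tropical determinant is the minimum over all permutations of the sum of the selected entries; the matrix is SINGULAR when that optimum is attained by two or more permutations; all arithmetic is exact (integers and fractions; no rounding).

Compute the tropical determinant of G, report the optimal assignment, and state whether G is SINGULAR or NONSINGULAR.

σ = (0, 1, 2): (-5) + 9 + 23 = 27
σ = (0, 2, 1): (-5) + 25 + 26 = 46
σ = (1, 0, 2): 27 + 12 + 23 = 62
σ = (1, 2, 0): 27 + 25 + 28 = 80
σ = (2, 0, 1): 16 + 12 + 26 = 54
σ = (2, 1, 0): 16 + 9 + 28 = 53
Optimal value attained by: σ = (0, 1, 2).
Answer: det⊕(G) = 27; verdict: NONSINGULAR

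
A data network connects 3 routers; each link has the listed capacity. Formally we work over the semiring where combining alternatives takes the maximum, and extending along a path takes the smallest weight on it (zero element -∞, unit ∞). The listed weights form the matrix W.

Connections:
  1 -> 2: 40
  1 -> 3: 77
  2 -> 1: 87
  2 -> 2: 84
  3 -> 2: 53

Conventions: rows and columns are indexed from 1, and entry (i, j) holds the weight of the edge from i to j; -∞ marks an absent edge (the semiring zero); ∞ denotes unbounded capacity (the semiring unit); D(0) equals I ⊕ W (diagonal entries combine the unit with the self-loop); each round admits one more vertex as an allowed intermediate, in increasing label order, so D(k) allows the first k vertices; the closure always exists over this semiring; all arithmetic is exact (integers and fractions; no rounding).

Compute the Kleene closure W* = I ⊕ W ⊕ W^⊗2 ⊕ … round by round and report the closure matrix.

D(0):
  [∞, 40, 77]
  [87, ∞, -∞]
  [-∞, 53, ∞]
D(1):
  [∞, 40, 77]
  [87, ∞, 77]
  [-∞, 53, ∞]
D(2):
  [∞, 40, 77]
  [87, ∞, 77]
  [53, 53, ∞]
D(3):
  [∞, 53, 77]
  [87, ∞, 77]
  [53, 53, ∞]
Answer: W* = [[∞, 53, 77], [87, ∞, 77], [53, 53, ∞]]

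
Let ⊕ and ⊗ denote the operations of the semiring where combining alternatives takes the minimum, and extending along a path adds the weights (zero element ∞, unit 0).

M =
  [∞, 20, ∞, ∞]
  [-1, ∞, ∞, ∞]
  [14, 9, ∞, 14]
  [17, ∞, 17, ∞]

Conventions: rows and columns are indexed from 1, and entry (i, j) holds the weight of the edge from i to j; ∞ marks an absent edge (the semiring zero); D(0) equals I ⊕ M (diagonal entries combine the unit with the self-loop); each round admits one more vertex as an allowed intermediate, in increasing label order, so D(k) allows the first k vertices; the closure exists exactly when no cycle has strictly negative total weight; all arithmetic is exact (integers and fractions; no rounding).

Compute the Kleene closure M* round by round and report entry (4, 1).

D(0):
  [0, 20, ∞, ∞]
  [-1, 0, ∞, ∞]
  [14, 9, 0, 14]
  [17, ∞, 17, 0]
D(1):
  [0, 20, ∞, ∞]
  [-1, 0, ∞, ∞]
  [14, 9, 0, 14]
  [17, 37, 17, 0]
D(2):
  [0, 20, ∞, ∞]
  [-1, 0, ∞, ∞]
  [8, 9, 0, 14]
  [17, 37, 17, 0]
D(3):
  [0, 20, ∞, ∞]
  [-1, 0, ∞, ∞]
  [8, 9, 0, 14]
  [17, 26, 17, 0]
D(4):
  [0, 20, ∞, ∞]
  [-1, 0, ∞, ∞]
  [8, 9, 0, 14]
  [17, 26, 17, 0]
Answer: M*[4][1] = 17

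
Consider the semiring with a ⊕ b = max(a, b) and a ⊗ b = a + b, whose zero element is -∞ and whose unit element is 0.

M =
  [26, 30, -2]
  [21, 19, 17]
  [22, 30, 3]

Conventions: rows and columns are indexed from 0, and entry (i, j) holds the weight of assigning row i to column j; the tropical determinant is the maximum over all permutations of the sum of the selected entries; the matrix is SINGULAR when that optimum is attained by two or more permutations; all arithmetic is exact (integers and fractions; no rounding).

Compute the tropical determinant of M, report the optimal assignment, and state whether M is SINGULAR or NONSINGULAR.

σ = (0, 1, 2): 26 + 19 + 3 = 48
σ = (0, 2, 1): 26 + 17 + 30 = 73
σ = (1, 0, 2): 30 + 21 + 3 = 54
σ = (1, 2, 0): 30 + 17 + 22 = 69
σ = (2, 0, 1): (-2) + 21 + 30 = 49
σ = (2, 1, 0): (-2) + 19 + 22 = 39
Optimal value attained by: σ = (0, 2, 1).
Answer: det⊕(M) = 73; verdict: NONSINGULAR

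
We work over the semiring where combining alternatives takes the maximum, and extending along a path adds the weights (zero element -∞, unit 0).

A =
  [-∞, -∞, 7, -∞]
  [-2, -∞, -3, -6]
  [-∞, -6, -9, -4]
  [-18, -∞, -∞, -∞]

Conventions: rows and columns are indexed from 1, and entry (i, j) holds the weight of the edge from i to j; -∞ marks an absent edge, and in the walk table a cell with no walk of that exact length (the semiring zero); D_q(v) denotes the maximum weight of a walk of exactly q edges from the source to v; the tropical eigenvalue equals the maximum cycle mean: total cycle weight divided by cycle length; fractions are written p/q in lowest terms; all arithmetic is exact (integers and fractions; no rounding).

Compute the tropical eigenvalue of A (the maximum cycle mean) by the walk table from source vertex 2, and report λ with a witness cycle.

q=0: [-∞, 0, -∞, -∞]
q=1: [-2, -∞, -3, -6]
q=2: [-24, -9, 5, -7]
q=3: [-11, -1, -4, 1]
q=4: [-3, -10, -4, -7]
Optimal cycle mean attained by: cycle 1->3->2->1, total 7 + (-6) + (-2), length 3.
Answer: λ = -1/3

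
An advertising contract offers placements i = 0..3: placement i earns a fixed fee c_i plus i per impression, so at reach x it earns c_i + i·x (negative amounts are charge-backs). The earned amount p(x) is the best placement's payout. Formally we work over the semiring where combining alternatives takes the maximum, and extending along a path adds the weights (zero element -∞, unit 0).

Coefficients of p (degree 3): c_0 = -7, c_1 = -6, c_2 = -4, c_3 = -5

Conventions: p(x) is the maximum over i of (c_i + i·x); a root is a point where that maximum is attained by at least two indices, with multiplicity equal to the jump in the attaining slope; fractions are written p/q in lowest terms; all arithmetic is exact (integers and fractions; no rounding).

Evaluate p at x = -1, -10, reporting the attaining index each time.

p(-1) = max(-7+0·(-1)=-7, -6+1·(-1)=-7, -4+2·(-1)=-6, -5+3·(-1)=-8) = -6 (attained by i=2)
p(-10) = max(-7+0·(-10)=-7, -6+1·(-10)=-16, -4+2·(-10)=-24, -5+3·(-10)=-35) = -7 (attained by i=0)
Answer: p(-1) = -6; p(-10) = -7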